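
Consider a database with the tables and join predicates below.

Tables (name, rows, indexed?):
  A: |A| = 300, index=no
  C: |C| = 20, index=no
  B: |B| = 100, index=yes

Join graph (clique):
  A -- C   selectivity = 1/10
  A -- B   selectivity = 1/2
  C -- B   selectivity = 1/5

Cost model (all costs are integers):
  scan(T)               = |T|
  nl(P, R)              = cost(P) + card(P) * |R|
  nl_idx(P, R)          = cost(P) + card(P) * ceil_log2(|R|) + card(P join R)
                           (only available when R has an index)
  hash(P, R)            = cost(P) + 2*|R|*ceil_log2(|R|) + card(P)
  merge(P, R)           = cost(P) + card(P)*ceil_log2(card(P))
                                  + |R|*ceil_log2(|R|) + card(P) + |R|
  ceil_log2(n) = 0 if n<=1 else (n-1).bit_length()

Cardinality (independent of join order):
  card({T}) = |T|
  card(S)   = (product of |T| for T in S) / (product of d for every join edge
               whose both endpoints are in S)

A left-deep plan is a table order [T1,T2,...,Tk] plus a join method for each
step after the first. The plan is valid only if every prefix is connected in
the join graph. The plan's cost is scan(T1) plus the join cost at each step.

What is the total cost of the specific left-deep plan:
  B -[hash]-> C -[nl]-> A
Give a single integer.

step 1: scan B: cost=100, card=100
step 2: join C via hash
    card(P join C) = 100*20/(5) = 400
    cost = 100 + 2*20*5 + 100 = 400
step 3: join A via nl
    card(P join A) = 400*300/(10*2) = 6000
    cost = 400 + 400*300 = 120400

120400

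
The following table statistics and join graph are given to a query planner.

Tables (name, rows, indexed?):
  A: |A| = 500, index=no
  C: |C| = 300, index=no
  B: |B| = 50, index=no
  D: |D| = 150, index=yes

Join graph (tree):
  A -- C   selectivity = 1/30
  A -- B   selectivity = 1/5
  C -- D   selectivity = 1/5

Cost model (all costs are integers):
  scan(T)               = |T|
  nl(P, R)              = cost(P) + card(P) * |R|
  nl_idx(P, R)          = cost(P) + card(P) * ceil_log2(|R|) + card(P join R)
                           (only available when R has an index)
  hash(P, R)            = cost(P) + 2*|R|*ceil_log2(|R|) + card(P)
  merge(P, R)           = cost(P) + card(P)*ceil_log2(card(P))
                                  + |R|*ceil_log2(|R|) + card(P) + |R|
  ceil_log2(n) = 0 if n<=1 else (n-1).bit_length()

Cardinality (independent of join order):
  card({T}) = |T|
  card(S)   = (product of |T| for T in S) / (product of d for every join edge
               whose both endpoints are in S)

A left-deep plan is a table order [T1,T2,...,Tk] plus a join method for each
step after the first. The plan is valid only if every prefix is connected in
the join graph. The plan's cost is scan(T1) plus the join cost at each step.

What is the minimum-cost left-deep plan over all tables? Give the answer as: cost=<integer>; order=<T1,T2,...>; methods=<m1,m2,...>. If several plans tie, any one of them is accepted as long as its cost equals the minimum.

Selinger DP (subsets sized 1..n):
  {A}: scan cost=500, card=500
  {C}: scan cost=300, card=300
  {B}: scan cost=50, card=50
  {D}: scan cost=150, card=150
  {AC}: card=5000; try (C,hash)→6400, (A,merge)→8300, (C,merge)→8500, (A,hash)→9600, (A,nl)→150300, (C,nl)→150500; best=6400 via (C,hash)
  {AB}: card=5000; try (B,hash)→1600, (A,merge)→5400, (B,merge)→5850, (A,hash)→9100, (A,nl)→25050, (B,nl)→25500; best=1600 via (B,hash)
  {CD}: card=9000; try (D,hash)→3000, (C,merge)→4500, (D,merge)→4650, (C,hash)→5700, (D,nl_idx)→11700, (C,nl)→45150 …(+1); best=3000 via (D,hash)
  {ABC}: card=50000; try (C,hash)→12000, (B,hash)→12000, (C,merge)→74600, (B,merge)→76750, (B,nl)→256400, (C,nl)→1501600; best=12000 via (C,hash)
  {ACD}: card=150000; try (D,hash)→13800, (A,hash)→21000, (D,merge)→77750, (A,merge)→143000, (D,nl_idx)→196400, (D,nl)→756400 …(+1); best=13800 via (D,hash)
  {ABCD}: card=1500000; try (D,hash)→64400, (B,hash)→164400, (D,merge)→863350, (D,nl_idx)→1912000, (B,merge)→2864150, (D,nl)→7512000 …(+1); best=64400 via (D,hash)

cost=64400; order=A,B,C,D; methods=hash,hash,hash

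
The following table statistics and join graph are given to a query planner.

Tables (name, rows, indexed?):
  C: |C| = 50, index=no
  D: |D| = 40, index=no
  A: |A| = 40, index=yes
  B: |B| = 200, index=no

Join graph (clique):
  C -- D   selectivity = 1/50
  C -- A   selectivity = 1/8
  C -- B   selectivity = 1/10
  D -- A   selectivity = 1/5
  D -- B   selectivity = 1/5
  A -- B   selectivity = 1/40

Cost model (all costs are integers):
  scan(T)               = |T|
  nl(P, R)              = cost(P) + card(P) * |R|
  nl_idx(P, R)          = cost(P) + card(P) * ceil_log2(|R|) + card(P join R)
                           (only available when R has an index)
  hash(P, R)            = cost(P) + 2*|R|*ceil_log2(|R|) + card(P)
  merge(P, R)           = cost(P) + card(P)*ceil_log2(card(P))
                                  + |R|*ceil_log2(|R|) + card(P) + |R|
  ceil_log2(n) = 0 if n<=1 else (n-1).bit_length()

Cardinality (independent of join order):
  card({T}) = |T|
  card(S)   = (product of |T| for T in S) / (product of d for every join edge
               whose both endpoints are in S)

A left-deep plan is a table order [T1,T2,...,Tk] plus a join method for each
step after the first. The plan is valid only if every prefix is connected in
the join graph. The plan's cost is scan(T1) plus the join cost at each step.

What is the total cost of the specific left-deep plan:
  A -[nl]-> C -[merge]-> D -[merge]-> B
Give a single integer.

6650

step 1: scan A: cost=40, card=40
step 2: join C via nl
    card(P join C) = 40*50/(8) = 250
    cost = 40 + 40*50 = 2040
step 3: join D via merge
    card(P join D) = 250*40/(50*5) = 40
    cost = 2040 + 250*8 + 40*6 + 250 + 40 = 4570
step 4: join B via merge
    card(P join B) = 40*200/(10*5*40) = 4
    cost = 4570 + 40*6 + 200*8 + 40 + 200 = 6650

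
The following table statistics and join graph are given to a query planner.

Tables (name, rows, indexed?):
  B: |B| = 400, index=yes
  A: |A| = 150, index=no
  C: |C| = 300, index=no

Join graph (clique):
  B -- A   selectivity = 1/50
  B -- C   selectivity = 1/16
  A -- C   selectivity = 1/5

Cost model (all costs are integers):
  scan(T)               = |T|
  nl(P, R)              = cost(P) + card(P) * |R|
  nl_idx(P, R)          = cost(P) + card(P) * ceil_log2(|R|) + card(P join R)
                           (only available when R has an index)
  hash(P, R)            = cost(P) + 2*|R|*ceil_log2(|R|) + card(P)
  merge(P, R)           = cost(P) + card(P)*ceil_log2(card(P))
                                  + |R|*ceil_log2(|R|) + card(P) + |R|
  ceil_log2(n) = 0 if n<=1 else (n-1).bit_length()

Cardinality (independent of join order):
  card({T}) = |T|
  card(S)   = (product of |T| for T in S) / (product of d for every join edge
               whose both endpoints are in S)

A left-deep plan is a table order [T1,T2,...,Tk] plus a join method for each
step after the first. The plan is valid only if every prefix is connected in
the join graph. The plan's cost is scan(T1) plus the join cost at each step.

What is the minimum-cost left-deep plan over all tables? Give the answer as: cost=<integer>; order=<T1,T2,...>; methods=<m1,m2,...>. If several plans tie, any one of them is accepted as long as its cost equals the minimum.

Selinger DP (subsets sized 1..n):
  {B}: scan cost=400, card=400
  {A}: scan cost=150, card=150
  {C}: scan cost=300, card=300
  {AB}: card=1200; try (B,nl_idx)→2700, (A,hash)→3200, (B,merge)→5500, (A,merge)→5750, (B,hash)→7500, (B,nl)→60150 …(+1); best=2700 via (B,nl_idx)
  {BC}: card=7500; try (C,hash)→6200, (B,merge)→7300, (C,merge)→7400, (B,hash)→7800, (B,nl_idx)→10500, (B,nl)→120300 …(+1); best=6200 via (C,hash)
  {AC}: card=9000; try (A,hash)→3000, (C,merge)→4500, (A,merge)→4650, (C,hash)→5700, (C,nl)→45150, (A,nl)→45300; best=3000 via (A,hash)
  {ABC}: card=4500; try (C,hash)→9300, (A,hash)→16100, (B,hash)→19200, (C,merge)→20100, (B,nl_idx)→88500, (A,merge)→112550 …(+4); best=9300 via (C,hash)

cost=9300; order=A,B,C; methods=nl_idx,hash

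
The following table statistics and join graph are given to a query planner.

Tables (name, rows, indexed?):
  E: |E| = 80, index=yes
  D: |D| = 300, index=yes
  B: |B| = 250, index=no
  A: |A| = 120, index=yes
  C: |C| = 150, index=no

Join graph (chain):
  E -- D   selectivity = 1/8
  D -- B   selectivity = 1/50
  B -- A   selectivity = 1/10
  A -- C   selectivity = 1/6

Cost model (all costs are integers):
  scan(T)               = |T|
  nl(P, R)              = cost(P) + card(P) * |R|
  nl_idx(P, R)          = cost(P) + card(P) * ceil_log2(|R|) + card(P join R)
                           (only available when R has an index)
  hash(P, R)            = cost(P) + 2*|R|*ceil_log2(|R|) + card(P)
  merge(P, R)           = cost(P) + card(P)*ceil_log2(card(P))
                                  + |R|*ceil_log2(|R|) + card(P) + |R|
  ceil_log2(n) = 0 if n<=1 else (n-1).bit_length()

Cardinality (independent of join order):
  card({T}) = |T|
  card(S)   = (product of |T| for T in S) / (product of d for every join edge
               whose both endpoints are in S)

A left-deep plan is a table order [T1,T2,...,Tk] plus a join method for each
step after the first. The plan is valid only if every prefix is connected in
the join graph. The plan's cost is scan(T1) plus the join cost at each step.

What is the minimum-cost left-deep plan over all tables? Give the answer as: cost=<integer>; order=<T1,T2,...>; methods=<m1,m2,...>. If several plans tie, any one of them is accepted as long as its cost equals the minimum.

cost=205700; order=B,D,E,A,C; methods=nl_idx,hash,hash,hash

Selinger DP (subsets sized 1..n):
  {E}: scan cost=80, card=80
  {D}: scan cost=300, card=300
  {B}: scan cost=250, card=250
  {A}: scan cost=120, card=120
  {C}: scan cost=150, card=150
  {DE}: card=3000; try (E,hash)→1720, (D,merge)→3720, (D,nl_idx)→3800, (E,merge)→3940, (E,nl_idx)→5400, (D,hash)→5560 …(+2); best=1720 via (E,hash)
  {BD}: card=1500; try (D,nl_idx)→4000, (B,hash)→4600, (D,merge)→5500, (B,merge)→5550, (D,hash)→5900, (D,nl)→75250 …(+1); best=4000 via (D,nl_idx)
  {AB}: card=3000; try (A,hash)→2180, (B,merge)→3330, (A,merge)→3460, (B,hash)→4240, (A,nl_idx)→5000, (B,nl)→30120 …(+1); best=2180 via (A,hash)
  {AC}: card=3000; try (A,hash)→1980, (C,merge)→2430, (A,merge)→2460, (C,hash)→2640, (A,nl_idx)→4200, (C,nl)→18120 …(+1); best=1980 via (A,hash)
  {BDE}: card=15000; try (E,hash)→6620, (B,hash)→8720, (E,merge)→22640, (E,nl_idx)→29500, (B,merge)→42970, (E,nl)→124000 …(+1); best=6620 via (E,hash)
  {ABD}: card=18000; try (A,hash)→7180, (D,hash)→10580, (A,merge)→22960, (A,nl_idx)→32500, (D,merge)→44180, (D,nl_idx)→47180 …(+2); best=7180 via (A,hash)
  {ABC}: card=75000; try (C,hash)→7580, (B,hash)→8980, (C,merge)→42530, (B,merge)→43230, (C,nl)→452180, (B,nl)→751980; best=7580 via (C,hash)
  {ABDE}: card=180000; try (A,hash)→23300, (E,hash)→26300, (A,merge)→232580, (A,nl_idx)→291620, (E,merge)→295820, (E,nl_idx)→313180 …(+2); best=23300 via (A,hash)
  {ABCD}: card=450000; try (C,hash)→27580, (D,hash)→87980, (C,merge)→296530, (D,nl_idx)→1132580, (D,merge)→1360580, (C,nl)→2707180 …(+1); best=27580 via (C,hash)
  {ABCDE}: card=4500000; try (C,hash)→205700, (E,hash)→478700, (C,merge)→3444650, (E,nl_idx)→7677580, (E,merge)→9028220, (C,nl)→27023300 …(+1); best=205700 via (C,hash)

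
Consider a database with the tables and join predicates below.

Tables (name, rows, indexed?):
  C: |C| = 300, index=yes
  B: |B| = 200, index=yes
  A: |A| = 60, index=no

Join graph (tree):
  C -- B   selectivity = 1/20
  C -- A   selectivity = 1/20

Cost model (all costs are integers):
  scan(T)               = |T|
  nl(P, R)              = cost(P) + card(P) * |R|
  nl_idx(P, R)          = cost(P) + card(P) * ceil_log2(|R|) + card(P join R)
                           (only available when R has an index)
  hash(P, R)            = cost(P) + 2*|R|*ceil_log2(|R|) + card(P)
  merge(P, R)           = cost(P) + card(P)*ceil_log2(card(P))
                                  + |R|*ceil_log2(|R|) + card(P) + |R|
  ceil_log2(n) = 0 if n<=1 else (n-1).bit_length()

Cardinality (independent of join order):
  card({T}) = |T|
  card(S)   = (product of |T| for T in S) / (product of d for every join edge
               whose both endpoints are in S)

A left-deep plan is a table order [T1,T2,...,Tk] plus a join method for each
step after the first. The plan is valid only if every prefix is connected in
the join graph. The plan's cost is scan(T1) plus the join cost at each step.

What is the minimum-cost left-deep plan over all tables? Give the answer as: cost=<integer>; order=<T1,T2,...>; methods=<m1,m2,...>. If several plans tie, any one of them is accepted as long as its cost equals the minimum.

Selinger DP (subsets sized 1..n):
  {C}: scan cost=300, card=300
  {B}: scan cost=200, card=200
  {A}: scan cost=60, card=60
  {BC}: card=3000; try (B,hash)→3800, (C,merge)→5000, (C,nl_idx)→5000, (B,merge)→5100, (B,nl_idx)→5700, (C,hash)→5800 …(+2); best=3800 via (B,hash)
  {AC}: card=900; try (A,hash)→1320, (C,nl_idx)→1500, (C,merge)→3480, (A,merge)→3720, (C,hash)→5520, (C,nl)→18060 …(+1); best=1320 via (A,hash)
  {ABC}: card=9000; try (B,hash)→5420, (A,hash)→7520, (B,merge)→13020, (B,nl_idx)→17520, (A,merge)→43220, (B,nl)→181320 …(+1); best=5420 via (B,hash)

cost=5420; order=C,A,B; methods=hash,hash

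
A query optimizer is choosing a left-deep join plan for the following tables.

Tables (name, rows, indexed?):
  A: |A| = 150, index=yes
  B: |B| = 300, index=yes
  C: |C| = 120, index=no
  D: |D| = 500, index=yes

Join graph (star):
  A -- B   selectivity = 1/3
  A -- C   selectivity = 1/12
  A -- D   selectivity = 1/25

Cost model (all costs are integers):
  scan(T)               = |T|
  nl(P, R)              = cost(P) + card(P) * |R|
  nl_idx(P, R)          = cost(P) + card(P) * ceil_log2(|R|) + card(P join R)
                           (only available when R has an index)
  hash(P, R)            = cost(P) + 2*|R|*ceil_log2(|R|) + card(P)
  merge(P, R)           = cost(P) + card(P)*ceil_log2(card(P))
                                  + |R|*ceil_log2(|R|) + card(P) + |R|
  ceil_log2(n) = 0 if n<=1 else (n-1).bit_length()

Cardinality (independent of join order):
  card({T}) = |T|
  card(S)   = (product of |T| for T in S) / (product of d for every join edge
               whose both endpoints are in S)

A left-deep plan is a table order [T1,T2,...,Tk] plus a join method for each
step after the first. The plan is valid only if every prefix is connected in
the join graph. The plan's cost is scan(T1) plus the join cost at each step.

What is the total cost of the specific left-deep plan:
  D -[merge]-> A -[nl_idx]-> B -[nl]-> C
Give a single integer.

36333850

step 1: scan D: cost=500, card=500
step 2: join A via merge
    card(P join A) = 500*150/(25) = 3000
    cost = 500 + 500*9 + 150*8 + 500 + 150 = 6850
step 3: join B via nl_idx
    card(P join B) = 3000*300/(3) = 300000
    cost = 6850 + 3000*9 + 300000 = 333850
step 4: join C via nl
    card(P join C) = 300000*120/(12) = 3000000
    cost = 333850 + 300000*120 = 36333850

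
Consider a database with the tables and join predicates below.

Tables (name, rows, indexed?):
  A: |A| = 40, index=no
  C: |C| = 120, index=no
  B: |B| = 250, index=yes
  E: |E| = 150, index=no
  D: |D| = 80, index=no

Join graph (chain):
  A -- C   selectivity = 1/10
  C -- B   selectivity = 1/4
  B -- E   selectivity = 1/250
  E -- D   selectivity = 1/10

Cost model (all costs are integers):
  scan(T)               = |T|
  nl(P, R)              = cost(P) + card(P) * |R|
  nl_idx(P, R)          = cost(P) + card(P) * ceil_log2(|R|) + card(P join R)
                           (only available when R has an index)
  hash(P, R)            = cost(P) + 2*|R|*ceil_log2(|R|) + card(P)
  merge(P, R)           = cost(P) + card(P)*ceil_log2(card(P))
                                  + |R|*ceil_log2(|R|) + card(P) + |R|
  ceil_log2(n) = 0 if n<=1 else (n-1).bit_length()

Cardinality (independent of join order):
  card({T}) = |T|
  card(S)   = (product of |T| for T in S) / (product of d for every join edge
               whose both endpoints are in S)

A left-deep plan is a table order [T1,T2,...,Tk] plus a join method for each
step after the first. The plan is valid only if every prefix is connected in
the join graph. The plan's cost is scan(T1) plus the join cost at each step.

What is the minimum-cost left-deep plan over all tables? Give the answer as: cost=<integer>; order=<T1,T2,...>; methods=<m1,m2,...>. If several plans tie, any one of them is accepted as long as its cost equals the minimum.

cost=27430; order=E,B,C,A,D; methods=nl_idx,hash,hash,hash

Selinger DP (subsets sized 1..n):
  {A}: scan cost=40, card=40
  {C}: scan cost=120, card=120
  {B}: scan cost=250, card=250
  {E}: scan cost=150, card=150
  {D}: scan cost=80, card=80
  {AC}: card=480; try (A,hash)→720, (C,merge)→1280, (A,merge)→1360, (C,hash)→1760, (C,nl)→4840, (A,nl)→4920; best=720 via (A,hash)
  {BC}: card=7500; try (C,hash)→2180, (B,merge)→3330, (C,merge)→3460, (B,hash)→4240, (B,nl_idx)→8580, (B,nl)→30120 …(+1); best=2180 via (C,hash)
  {BE}: card=150; try (B,nl_idx)→1500, (E,hash)→2900, (B,merge)→3750, (E,merge)→3850, (B,hash)→4300, (B,nl)→37650 …(+1); best=1500 via (B,nl_idx)
  {DE}: card=1200; try (D,hash)→1420, (E,merge)→2070, (D,merge)→2140, (E,hash)→2560, (E,nl)→12080, (D,nl)→12150; best=1420 via (D,hash)
  {ABC}: card=30000; try (B,hash)→5200, (B,merge)→7770, (A,hash)→10160, (B,nl_idx)→34560, (A,merge)→107460, (B,nl)→120720 …(+1); best=5200 via (B,hash)
  {BCE}: card=4500; try (C,hash)→3330, (C,merge)→3810, (E,hash)→12080, (C,nl)→19500, (E,merge)→108530, (E,nl)→1127180; best=3330 via (C,hash)
  {BDE}: card=1200; try (D,hash)→2770, (D,merge)→3490, (B,hash)→6620, (B,nl_idx)→12220, (D,nl)→13500, (B,merge)→18070 …(+1); best=2770 via (D,hash)
  {ABCE}: card=18000; try (A,hash)→8310, (E,hash)→37600, (A,merge)→66610, (A,nl)→183330, (E,merge)→486550, (E,nl)→4505200; best=8310 via (A,hash)
  {BCDE}: card=36000; try (C,hash)→5650, (D,hash)→8950, (C,merge)→18130, (D,merge)→66970, (C,nl)→146770, (D,nl)→363330; best=5650 via (C,hash)
  {ABCDE}: card=144000; try (D,hash)→27430, (A,hash)→42130, (D,merge)→296950, (A,merge)→617930, (A,nl)→1445650, (D,nl)→1448310; best=27430 via (D,hash)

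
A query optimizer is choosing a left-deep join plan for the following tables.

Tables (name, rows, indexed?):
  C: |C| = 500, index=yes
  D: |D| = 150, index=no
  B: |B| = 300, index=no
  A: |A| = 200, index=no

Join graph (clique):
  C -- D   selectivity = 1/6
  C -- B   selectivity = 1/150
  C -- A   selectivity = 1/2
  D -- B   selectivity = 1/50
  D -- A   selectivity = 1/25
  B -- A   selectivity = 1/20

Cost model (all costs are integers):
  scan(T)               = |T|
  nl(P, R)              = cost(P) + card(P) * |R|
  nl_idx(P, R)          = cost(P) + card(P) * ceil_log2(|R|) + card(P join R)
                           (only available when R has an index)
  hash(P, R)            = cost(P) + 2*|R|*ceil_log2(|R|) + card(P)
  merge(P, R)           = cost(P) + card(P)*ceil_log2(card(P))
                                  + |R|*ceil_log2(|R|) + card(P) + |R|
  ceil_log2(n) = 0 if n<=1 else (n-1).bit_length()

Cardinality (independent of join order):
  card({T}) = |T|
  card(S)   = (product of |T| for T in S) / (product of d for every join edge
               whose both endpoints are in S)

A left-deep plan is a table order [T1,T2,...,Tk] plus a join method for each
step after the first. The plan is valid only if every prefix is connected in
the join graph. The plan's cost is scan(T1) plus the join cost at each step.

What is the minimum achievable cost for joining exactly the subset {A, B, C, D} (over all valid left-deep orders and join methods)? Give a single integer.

Selinger DP over subsets of {A,B,C,D}:
  {C}: scan cost=500, card=500
  {D}: scan cost=150, card=150
  {B}: scan cost=300, card=300
  {A}: scan cost=200, card=200
  {CD}: card=12500; try (D,hash)→3400, (C,merge)→6500, (D,merge)→6850, (C,hash)→9300, (C,nl_idx)→14000, (C,nl)→75150 …(+1); best=3400 via (D,hash)
  {BC}: card=1000; try (C,nl_idx)→4000, (B,hash)→6400, (C,merge)→8300, (B,merge)→8500, (C,hash)→9600, (C,nl)→150300 …(+1); best=4000 via (C,nl_idx)
  {AC}: card=50000; try (A,hash)→4200, (C,merge)→7000, (A,merge)→7300, (C,hash)→9400, (C,nl_idx)→52000, (C,nl)→100200 …(+1); best=4200 via (A,hash)
  {BD}: card=900; try (D,hash)→3000, (B,merge)→4500, (D,merge)→4650, (B,hash)→5700, (B,nl)→45150, (D,nl)→45300; best=3000 via (D,hash)
  {AD}: card=1200; try (D,hash)→2800, (A,merge)→3300, (D,merge)→3350, (A,hash)→3500, (A,nl)→30150, (D,nl)→30200; best=2800 via (D,hash)
  {AB}: card=3000; try (A,hash)→3800, (B,merge)→5000, (A,merge)→5100, (B,hash)→5800, (B,nl)→60200, (A,nl)→60300; best=3800 via (A,hash)
  {BCD}: card=500; try (D,hash)→7400, (C,nl_idx)→11600, (C,hash)→12900, (D,merge)→16350, (C,merge)→17900, (B,hash)→21300 …(+4); best=7400 via (D,hash)
  {ACD}: card=50000; try (C,hash)→13000, (A,hash)→19100, (C,merge)→22200, (D,hash)→56600, (C,nl_idx)→63600, (A,merge)→192700 …(+4); best=13000 via (C,hash)
  {ABC}: card=5000; try (A,hash)→8200, (C,hash)→15800, (A,merge)→16800, (C,nl_idx)→35800, (C,merge)→47800, (B,hash)→59600 …(+4); best=8200 via (A,hash)
  {ABD}: card=360; try (A,hash)→7100, (D,hash)→9200, (B,hash)→9400, (A,merge)→14700, (B,merge)→20200, (D,merge)→44150 …(+3); best=7100 via (A,hash)
  {ABCD}: card=100; try (C,nl_idx)→10440, (A,hash)→11100, (A,merge)→14200, (D,hash)→15600, (C,merge)→15700, (C,hash)→16460 …(+7); best=10440 via (C,nl_idx)

10440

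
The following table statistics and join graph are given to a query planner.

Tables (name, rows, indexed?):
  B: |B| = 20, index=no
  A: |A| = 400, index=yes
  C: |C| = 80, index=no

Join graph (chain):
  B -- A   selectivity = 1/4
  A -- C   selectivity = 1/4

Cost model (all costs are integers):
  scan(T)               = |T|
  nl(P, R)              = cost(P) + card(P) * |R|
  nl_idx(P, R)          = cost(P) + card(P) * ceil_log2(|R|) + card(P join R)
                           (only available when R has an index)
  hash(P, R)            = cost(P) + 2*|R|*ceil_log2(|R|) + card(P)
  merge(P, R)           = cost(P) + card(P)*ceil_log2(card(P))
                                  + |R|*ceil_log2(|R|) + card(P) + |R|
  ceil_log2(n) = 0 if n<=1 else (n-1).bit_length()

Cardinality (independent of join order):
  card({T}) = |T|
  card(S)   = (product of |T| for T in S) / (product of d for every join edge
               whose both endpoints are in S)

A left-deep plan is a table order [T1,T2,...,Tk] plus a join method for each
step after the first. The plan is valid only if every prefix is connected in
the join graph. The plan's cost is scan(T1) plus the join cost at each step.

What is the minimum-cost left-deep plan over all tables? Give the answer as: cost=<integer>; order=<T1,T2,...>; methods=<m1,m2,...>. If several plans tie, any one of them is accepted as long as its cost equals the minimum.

Selinger DP (subsets sized 1..n):
  {B}: scan cost=20, card=20
  {A}: scan cost=400, card=400
  {C}: scan cost=80, card=80
  {AB}: card=2000; try (B,hash)→1000, (A,nl_idx)→2200, (A,merge)→4140, (B,merge)→4520, (A,hash)→7240, (A,nl)→8020 …(+1); best=1000 via (B,hash)
  {AC}: card=8000; try (C,hash)→1920, (A,merge)→4720, (C,merge)→5040, (A,hash)→7360, (A,nl_idx)→8800, (A,nl)→32080 …(+1); best=1920 via (C,hash)
  {ABC}: card=40000; try (C,hash)→4120, (B,hash)→10120, (C,merge)→25640, (B,merge)→114040, (C,nl)→161000, (B,nl)→161920; best=4120 via (C,hash)

cost=4120; order=A,B,C; methods=hash,hash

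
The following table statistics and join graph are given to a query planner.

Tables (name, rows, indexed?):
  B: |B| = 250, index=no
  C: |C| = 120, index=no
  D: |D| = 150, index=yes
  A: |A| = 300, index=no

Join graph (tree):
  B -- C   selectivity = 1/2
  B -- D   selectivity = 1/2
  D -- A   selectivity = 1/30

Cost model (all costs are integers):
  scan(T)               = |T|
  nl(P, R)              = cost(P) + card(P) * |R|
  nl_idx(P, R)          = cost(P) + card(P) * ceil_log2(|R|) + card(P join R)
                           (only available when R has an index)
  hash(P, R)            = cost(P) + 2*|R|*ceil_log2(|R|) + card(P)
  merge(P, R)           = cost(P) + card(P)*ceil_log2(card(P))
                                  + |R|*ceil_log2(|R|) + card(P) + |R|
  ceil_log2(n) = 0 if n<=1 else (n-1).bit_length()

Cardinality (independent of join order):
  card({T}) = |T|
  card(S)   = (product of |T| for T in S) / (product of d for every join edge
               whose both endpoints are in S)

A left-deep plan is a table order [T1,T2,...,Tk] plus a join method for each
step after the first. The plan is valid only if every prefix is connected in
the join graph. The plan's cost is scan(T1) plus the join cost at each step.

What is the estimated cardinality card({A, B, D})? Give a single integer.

187500

Tables in S: A(300), B(250), D(150)
Edges inside S: B-D(d=2), D-A(d=30)
numerator = 300 * 250 * 150 = 11250000
denominator = 2 * 30 = 60
card(S) = 11250000 / 60 = 187500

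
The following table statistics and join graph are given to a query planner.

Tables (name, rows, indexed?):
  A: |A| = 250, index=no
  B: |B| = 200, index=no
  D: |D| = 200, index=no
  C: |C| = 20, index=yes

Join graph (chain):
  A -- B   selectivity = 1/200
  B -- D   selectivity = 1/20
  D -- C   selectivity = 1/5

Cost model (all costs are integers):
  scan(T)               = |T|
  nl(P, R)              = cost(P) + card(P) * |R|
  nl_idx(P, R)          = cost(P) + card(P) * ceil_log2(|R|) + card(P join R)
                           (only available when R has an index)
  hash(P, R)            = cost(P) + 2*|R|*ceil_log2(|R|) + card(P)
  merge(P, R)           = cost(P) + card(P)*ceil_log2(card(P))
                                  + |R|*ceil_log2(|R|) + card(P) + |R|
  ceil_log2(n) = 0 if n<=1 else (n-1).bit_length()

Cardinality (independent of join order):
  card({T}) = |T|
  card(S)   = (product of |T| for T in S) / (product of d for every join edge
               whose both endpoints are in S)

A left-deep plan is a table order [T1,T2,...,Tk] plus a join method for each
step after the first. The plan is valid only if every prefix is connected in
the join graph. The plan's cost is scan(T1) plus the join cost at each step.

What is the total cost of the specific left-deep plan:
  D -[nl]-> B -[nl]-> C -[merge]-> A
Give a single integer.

step 1: scan D: cost=200, card=200
step 2: join B via nl
    card(P join B) = 200*200/(20) = 2000
    cost = 200 + 200*200 = 40200
step 3: join C via nl
    card(P join C) = 2000*20/(5) = 8000
    cost = 40200 + 2000*20 = 80200
step 4: join A via merge
    card(P join A) = 8000*250/(200) = 10000
    cost = 80200 + 8000*13 + 250*8 + 8000 + 250 = 194450

194450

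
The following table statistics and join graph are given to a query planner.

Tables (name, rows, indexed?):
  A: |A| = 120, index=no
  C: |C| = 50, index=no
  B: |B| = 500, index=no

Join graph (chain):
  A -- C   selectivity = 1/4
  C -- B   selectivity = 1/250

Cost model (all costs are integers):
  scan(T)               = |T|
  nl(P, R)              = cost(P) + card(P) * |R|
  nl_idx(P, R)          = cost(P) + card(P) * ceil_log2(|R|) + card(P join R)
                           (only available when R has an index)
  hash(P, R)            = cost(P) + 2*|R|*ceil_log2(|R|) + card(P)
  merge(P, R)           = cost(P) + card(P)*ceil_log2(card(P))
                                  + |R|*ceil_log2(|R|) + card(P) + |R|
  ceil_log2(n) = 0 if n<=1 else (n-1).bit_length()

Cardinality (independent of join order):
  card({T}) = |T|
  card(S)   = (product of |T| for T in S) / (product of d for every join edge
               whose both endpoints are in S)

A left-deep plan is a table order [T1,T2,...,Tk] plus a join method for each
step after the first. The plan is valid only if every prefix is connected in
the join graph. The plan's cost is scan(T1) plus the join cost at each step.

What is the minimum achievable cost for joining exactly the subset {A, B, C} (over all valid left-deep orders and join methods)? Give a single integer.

3360

Selinger DP over subsets of {A,B,C}:
  {A}: scan cost=120, card=120
  {C}: scan cost=50, card=50
  {B}: scan cost=500, card=500
  {AC}: card=1500; try (C,hash)→840, (A,merge)→1360, (C,merge)→1430, (A,hash)→1780, (A,nl)→6050, (C,nl)→6120; best=840 via (C,hash)
  {BC}: card=100; try (C,hash)→1600, (B,merge)→5400, (C,merge)→5850, (B,hash)→9100, (B,nl)→25050, (C,nl)→25500; best=1600 via (C,hash)
  {ABC}: card=3000; try (A,merge)→3360, (A,hash)→3380, (B,hash)→11340, (A,nl)→13600, (B,merge)→23840, (B,nl)→750840; best=3360 via (A,merge)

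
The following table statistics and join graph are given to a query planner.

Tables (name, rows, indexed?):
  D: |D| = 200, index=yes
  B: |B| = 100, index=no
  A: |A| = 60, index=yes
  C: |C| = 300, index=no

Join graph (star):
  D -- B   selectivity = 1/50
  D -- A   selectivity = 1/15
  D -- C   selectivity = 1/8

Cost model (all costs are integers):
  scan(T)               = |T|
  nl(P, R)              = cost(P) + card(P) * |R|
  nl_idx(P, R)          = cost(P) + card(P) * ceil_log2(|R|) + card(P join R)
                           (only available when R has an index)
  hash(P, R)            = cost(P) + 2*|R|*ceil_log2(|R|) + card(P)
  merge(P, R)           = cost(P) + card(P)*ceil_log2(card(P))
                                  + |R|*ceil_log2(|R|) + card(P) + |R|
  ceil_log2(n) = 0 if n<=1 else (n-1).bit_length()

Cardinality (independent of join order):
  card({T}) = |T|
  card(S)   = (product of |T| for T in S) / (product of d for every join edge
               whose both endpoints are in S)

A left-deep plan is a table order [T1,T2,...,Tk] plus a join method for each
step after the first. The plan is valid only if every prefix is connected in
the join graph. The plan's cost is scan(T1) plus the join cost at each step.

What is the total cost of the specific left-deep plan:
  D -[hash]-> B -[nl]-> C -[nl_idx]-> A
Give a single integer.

271800

step 1: scan D: cost=200, card=200
step 2: join B via hash
    card(P join B) = 200*100/(50) = 400
    cost = 200 + 2*100*7 + 200 = 1800
step 3: join C via nl
    card(P join C) = 400*300/(8) = 15000
    cost = 1800 + 400*300 = 121800
step 4: join A via nl_idx
    card(P join A) = 15000*60/(15) = 60000
    cost = 121800 + 15000*6 + 60000 = 271800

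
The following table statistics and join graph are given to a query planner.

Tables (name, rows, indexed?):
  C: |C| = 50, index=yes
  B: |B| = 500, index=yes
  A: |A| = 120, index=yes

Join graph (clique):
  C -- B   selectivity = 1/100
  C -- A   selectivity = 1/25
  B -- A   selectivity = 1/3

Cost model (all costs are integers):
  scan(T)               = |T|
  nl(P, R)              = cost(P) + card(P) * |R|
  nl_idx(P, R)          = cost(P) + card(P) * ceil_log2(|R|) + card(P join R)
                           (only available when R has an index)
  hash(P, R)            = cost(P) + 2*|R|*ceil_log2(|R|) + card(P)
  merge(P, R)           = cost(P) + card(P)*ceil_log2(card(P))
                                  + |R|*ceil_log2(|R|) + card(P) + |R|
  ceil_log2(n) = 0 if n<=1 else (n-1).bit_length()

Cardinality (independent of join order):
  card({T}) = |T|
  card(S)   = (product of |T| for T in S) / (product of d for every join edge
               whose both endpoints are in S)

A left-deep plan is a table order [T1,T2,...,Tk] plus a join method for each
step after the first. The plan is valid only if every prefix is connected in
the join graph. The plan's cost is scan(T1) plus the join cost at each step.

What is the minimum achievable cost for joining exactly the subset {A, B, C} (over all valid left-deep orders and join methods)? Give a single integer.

2680

Selinger DP over subsets of {A,B,C}:
  {C}: scan cost=50, card=50
  {B}: scan cost=500, card=500
  {A}: scan cost=120, card=120
  {BC}: card=250; try (B,nl_idx)→750, (C,hash)→1600, (C,nl_idx)→3750, (B,merge)→5400, (C,merge)→5850, (B,hash)→9100 …(+2); best=750 via (B,nl_idx)
  {AC}: card=240; try (A,nl_idx)→640, (C,hash)→840, (C,nl_idx)→1080, (A,merge)→1360, (C,merge)→1430, (A,hash)→1780 …(+2); best=640 via (A,nl_idx)
  {AB}: card=20000; try (A,hash)→2680, (B,merge)→6080, (A,merge)→6460, (B,hash)→9240, (B,nl_idx)→21200, (A,nl_idx)→24000 …(+2); best=2680 via (A,hash)
  {ABC}: card=400; try (A,hash)→2680, (A,nl_idx)→2900, (B,nl_idx)→3200, (A,merge)→3960, (B,merge)→7800, (B,hash)→9880 …(+6); best=2680 via (A,hash)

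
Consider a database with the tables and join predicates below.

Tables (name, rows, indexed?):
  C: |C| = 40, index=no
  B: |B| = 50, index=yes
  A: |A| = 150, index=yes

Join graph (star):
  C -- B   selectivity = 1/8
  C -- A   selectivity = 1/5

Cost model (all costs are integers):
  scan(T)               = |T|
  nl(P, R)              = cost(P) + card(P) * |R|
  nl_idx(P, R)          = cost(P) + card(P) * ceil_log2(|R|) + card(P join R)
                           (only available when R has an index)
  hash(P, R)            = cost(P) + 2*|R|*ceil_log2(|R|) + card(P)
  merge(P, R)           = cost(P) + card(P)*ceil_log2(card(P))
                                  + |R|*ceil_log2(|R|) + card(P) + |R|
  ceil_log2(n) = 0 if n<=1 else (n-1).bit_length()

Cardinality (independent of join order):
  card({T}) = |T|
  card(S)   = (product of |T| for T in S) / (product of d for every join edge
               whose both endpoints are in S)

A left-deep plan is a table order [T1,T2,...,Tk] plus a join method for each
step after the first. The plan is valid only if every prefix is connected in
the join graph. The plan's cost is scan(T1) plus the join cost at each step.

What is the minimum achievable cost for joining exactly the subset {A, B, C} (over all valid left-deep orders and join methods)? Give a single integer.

Selinger DP over subsets of {A,B,C}:
  {C}: scan cost=40, card=40
  {B}: scan cost=50, card=50
  {A}: scan cost=150, card=150
  {BC}: card=250; try (B,nl_idx)→530, (C,hash)→580, (B,merge)→670, (C,merge)→680, (B,hash)→680, (B,nl)→2040 …(+1); best=530 via (B,nl_idx)
  {AC}: card=1200; try (C,hash)→780, (A,nl_idx)→1560, (A,merge)→1670, (C,merge)→1780, (A,hash)→2480, (A,nl)→6040 …(+1); best=780 via (C,hash)
  {ABC}: card=7500; try (B,hash)→2580, (A,hash)→3180, (A,merge)→4130, (A,nl_idx)→10030, (B,nl_idx)→15480, (B,merge)→15530 …(+2); best=2580 via (B,hash)

2580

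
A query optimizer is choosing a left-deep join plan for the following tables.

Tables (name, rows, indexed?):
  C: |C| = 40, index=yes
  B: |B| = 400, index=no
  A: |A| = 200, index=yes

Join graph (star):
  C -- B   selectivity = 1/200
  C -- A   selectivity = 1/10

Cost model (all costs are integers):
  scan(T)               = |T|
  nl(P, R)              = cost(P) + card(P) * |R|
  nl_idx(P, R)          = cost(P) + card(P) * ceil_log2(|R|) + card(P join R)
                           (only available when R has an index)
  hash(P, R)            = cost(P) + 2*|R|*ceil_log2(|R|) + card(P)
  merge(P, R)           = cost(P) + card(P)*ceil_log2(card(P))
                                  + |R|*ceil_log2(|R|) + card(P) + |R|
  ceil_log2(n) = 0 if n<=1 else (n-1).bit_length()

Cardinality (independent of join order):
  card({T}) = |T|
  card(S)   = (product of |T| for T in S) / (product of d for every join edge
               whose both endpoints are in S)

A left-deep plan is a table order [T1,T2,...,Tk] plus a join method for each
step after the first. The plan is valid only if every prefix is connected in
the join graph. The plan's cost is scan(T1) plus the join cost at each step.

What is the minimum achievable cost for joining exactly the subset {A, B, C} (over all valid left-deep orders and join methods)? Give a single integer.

3520

Selinger DP over subsets of {A,B,C}:
  {C}: scan cost=40, card=40
  {B}: scan cost=400, card=400
  {A}: scan cost=200, card=200
  {BC}: card=80; try (C,hash)→1280, (C,nl_idx)→2880, (B,merge)→4320, (C,merge)→4680, (B,hash)→7280, (B,nl)→16040 …(+1); best=1280 via (C,hash)
  {AC}: card=800; try (C,hash)→880, (A,nl_idx)→1160, (A,merge)→2120, (C,nl_idx)→2200, (C,merge)→2280, (A,hash)→3280 …(+2); best=880 via (C,hash)
  {ABC}: card=1600; try (A,nl_idx)→3520, (A,merge)→3720, (A,hash)→4560, (B,hash)→8880, (B,merge)→13680, (A,nl)→17280 …(+1); best=3520 via (A,nl_idx)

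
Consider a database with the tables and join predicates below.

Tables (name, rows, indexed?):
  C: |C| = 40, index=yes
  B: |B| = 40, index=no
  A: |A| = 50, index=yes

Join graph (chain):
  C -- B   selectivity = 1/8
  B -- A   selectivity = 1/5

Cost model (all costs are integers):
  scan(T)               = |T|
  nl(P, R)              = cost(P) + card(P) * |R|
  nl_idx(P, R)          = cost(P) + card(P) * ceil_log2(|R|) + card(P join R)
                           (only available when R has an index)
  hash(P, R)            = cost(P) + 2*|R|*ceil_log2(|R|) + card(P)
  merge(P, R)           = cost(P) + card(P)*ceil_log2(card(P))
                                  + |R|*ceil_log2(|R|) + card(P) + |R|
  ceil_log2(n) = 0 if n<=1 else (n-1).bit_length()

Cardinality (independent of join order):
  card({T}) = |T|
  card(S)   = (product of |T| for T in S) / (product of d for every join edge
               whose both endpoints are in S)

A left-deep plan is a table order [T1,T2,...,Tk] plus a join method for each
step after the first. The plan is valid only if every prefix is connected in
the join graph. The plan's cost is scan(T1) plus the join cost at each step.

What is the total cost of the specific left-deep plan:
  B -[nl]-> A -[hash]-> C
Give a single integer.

2920

step 1: scan B: cost=40, card=40
step 2: join A via nl
    card(P join A) = 40*50/(5) = 400
    cost = 40 + 40*50 = 2040
step 3: join C via hash
    card(P join C) = 400*40/(8) = 2000
    cost = 2040 + 2*40*6 + 400 = 2920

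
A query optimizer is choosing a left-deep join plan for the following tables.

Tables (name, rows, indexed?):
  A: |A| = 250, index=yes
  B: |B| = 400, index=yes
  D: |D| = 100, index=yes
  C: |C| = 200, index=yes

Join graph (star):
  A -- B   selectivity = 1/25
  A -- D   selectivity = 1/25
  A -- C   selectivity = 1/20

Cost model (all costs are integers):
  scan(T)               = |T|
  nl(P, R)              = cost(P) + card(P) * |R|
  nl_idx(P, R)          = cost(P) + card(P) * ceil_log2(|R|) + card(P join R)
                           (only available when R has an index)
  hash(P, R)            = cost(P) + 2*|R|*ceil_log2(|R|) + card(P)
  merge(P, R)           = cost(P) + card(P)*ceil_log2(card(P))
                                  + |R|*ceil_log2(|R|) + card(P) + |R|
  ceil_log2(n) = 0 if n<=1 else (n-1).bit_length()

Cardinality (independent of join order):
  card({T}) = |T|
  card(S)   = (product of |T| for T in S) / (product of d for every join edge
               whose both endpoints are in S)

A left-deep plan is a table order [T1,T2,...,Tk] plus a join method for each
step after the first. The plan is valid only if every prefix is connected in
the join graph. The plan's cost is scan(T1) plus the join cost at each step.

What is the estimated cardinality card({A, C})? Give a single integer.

Tables in S: A(250), C(200)
Edges inside S: A-C(d=20)
numerator = 250 * 200 = 50000
denominator = 20 = 20
card(S) = 50000 / 20 = 2500

2500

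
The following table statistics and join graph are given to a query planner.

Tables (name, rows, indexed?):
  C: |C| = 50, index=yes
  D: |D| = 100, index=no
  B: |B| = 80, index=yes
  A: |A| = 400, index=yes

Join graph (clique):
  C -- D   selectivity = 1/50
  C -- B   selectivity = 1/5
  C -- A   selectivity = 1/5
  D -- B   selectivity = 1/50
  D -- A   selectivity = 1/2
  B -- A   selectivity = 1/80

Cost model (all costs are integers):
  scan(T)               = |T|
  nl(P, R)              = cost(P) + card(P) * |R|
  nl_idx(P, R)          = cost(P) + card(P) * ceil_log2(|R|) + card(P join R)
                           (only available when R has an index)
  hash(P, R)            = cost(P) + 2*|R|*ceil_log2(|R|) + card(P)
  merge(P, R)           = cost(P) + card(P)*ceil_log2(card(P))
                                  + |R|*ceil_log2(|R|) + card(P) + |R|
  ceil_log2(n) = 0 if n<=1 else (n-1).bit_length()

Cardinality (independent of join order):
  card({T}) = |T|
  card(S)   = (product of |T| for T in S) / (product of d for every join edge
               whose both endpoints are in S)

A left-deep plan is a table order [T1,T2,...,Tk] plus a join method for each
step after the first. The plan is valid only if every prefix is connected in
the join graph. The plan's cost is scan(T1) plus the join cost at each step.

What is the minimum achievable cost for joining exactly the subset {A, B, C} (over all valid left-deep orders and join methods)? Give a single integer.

Selinger DP over subsets of {A,B,C}:
  {C}: scan cost=50, card=50
  {B}: scan cost=80, card=80
  {A}: scan cost=400, card=400
  {BC}: card=800; try (C,hash)→760, (B,merge)→1040, (C,merge)→1070, (B,nl_idx)→1200, (B,hash)→1220, (C,nl_idx)→1360 …(+2); best=760 via (C,hash)
  {AC}: card=4000; try (C,hash)→1400, (A,merge)→4400, (A,nl_idx)→4500, (C,merge)→4750, (C,nl_idx)→6800, (A,hash)→7300 …(+2); best=1400 via (C,hash)
  {AB}: card=400; try (A,nl_idx)→1200, (B,hash)→1920, (B,nl_idx)→3600, (A,merge)→4720, (B,merge)→5040, (A,hash)→7360 …(+2); best=1200 via (A,nl_idx)
  {ABC}: card=800; try (C,hash)→2200, (C,nl_idx)→4400, (C,merge)→5550, (B,hash)→6520, (A,hash)→8760, (A,nl_idx)→8760 …(+6); best=2200 via (C,hash)

2200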